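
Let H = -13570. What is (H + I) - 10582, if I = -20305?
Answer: -44457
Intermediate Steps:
(H + I) - 10582 = (-13570 - 20305) - 10582 = -33875 - 10582 = -44457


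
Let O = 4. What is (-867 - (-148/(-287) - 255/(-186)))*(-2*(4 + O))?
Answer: 123687752/8897 ≈ 13902.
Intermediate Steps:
(-867 - (-148/(-287) - 255/(-186)))*(-2*(4 + O)) = (-867 - (-148/(-287) - 255/(-186)))*(-2*(4 + 4)) = (-867 - (-148*(-1/287) - 255*(-1/186)))*(-2*8) = (-867 - (148/287 + 85/62))*(-16) = (-867 - 1*33571/17794)*(-16) = (-867 - 33571/17794)*(-16) = -15460969/17794*(-16) = 123687752/8897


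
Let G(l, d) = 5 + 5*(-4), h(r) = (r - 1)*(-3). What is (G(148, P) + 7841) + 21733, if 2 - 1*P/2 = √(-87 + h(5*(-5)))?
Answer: 29559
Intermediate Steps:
h(r) = 3 - 3*r (h(r) = (-1 + r)*(-3) = 3 - 3*r)
P = 4 - 6*I (P = 4 - 2*√(-87 + (3 - 15*(-5))) = 4 - 2*√(-87 + (3 - 3*(-25))) = 4 - 2*√(-87 + (3 + 75)) = 4 - 2*√(-87 + 78) = 4 - 6*I ≈ 4.0 - 6.0*I)
G(l, d) = -15 (G(l, d) = 5 - 20 = -15)
(G(148, P) + 7841) + 21733 = (-15 + 7841) + 21733 = 7826 + 21733 = 29559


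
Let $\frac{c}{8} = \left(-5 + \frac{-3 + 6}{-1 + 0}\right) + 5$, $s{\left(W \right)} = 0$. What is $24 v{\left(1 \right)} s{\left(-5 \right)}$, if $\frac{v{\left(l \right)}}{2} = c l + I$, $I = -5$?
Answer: $0$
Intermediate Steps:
$c = -24$ ($c = 8 \left(\left(-5 + \frac{-3 + 6}{-1 + 0}\right) + 5\right) = 8 \left(\left(-5 + \frac{3}{-1}\right) + 5\right) = 8 \left(\left(-5 + 3 \left(-1\right)\right) + 5\right) = 8 \left(\left(-5 - 3\right) + 5\right) = 8 \left(-8 + 5\right) = 8 \left(-3\right) = -24$)
$v{\left(l \right)} = -10 - 48 l$ ($v{\left(l \right)} = 2 \left(- 24 l - 5\right) = 2 \left(-5 - 24 l\right) = -10 - 48 l$)
$24 v{\left(1 \right)} s{\left(-5 \right)} = 24 \left(-10 - 48\right) 0 = 24 \left(-58\right) 0 = \left(-1392\right) 0 = 0$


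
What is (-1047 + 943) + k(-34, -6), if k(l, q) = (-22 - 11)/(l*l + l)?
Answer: -3537/34 ≈ -104.03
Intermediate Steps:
k(l, q) = -33/(l + l²) (k(l, q) = -33/(l² + l) = -33/(l + l²))
(-1047 + 943) + k(-34, -6) = (-1047 + 943) - 33/(-34*(1 - 34)) = -104 - 33*(-1/34)/(-33) = -104 - 33*(-1/34)*(-1/33) = -104 - 1/34 = -3537/34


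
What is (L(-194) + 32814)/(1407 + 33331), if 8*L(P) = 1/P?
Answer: 4629757/4901216 ≈ 0.94461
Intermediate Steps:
L(P) = 1/(8*P)
(L(-194) + 32814)/(1407 + 33331) = ((1/8)/(-194) + 32814)/(1407 + 33331) = ((1/8)*(-1/194) + 32814)/34738 = (-1/1552 + 32814)*(1/34738) = (50927327/1552)*(1/34738) = 4629757/4901216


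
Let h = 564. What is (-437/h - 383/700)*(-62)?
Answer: 2022409/24675 ≈ 81.962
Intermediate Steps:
(-437/h - 383/700)*(-62) = (-437/564 - 383/700)*(-62) = -65239/49350*(-62) = 2022409/24675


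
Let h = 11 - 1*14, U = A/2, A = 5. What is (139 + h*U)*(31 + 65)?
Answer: 12624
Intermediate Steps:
U = 5/2 ≈ 2.5000
h = -3 (h = 11 - 14 = -3)
(139 + h*U)*(31 + 65) = (139 - 3*5/2)*(31 + 65) = (139 - 15/2)*96 = (263/2)*96 = 12624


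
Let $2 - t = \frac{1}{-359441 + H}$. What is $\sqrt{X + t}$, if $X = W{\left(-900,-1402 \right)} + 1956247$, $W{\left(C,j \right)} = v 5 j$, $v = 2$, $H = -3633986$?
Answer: $\frac{172 \sqrt{1046971935606027}}{3993427} \approx 1393.6$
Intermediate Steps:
$W{\left(C,j \right)} = 10 j$ ($W{\left(C,j \right)} = 2 \cdot 5 j = 10 j$)
$X = 1942227$ ($X = 10 \left(-1402\right) + 1956247 = -14020 + 1956247 = 1942227$)
$t = \frac{7986855}{3993427}$ ($t = 2 - \frac{1}{-359441 - 3633986} = 2 - \frac{1}{-3993427} = 2 - - \frac{1}{3993427} = 2 + \frac{1}{3993427} = \frac{7986855}{3993427} \approx 2.0$)
$\sqrt{X + t} = \sqrt{1942227 + \frac{7986855}{3993427}} = \sqrt{\frac{7756149728784}{3993427}} = \frac{172 \sqrt{1046971935606027}}{3993427}$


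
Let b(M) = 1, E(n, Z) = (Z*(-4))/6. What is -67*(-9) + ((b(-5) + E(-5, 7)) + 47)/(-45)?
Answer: 16255/27 ≈ 602.04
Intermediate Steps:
E(n, Z) = -2*Z/3 (E(n, Z) = -4*Z*(⅙) = -2*Z/3)
-67*(-9) + ((b(-5) + E(-5, 7)) + 47)/(-45) = -67*(-9) + ((1 - ⅔*7) + 47)/(-45) = 603 + ((1 - 14/3) + 47)*(-1/45) = 603 + (-11/3 + 47)*(-1/45) = 603 + (130/3)*(-1/45) = 603 - 26/27 = 16255/27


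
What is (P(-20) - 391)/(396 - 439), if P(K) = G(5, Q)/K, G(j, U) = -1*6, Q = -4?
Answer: 3907/430 ≈ 9.0860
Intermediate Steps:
G(j, U) = -6
P(K) = -6/K
(P(-20) - 391)/(396 - 439) = (-6/(-20) - 391)/(396 - 439) = (-6*(-1/20) - 391)/(-43) = (3/10 - 391)*(-1/43) = -3907/10*(-1/43) = 3907/430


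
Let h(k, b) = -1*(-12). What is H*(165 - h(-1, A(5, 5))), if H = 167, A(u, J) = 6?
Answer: 25551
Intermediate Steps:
h(k, b) = 12
H*(165 - h(-1, A(5, 5))) = 167*(165 - 1*12) = 167*(165 - 12) = 167*153 = 25551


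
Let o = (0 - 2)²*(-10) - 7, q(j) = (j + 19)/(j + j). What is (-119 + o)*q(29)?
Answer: -3984/29 ≈ -137.38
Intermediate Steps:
q(j) = (19 + j)/(2*j) (q(j) = (19 + j)/((2*j)) = (19 + j)*(1/(2*j)) = (19 + j)/(2*j))
o = -47 (o = (-2)²*(-10) - 7 = 4*(-10) - 7 = -40 - 7 = -47)
(-119 + o)*q(29) = (-119 - 47)*((½)*(19 + 29)/29) = -83*48/29 = -166*24/29 = -3984/29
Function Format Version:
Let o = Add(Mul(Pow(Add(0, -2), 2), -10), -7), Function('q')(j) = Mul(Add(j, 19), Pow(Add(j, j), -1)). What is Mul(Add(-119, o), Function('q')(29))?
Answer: Rational(-3984, 29) ≈ -137.38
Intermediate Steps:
Function('q')(j) = Mul(Rational(1, 2), Pow(j, -1), Add(19, j)) (Function('q')(j) = Mul(Add(19, j), Pow(Mul(2, j), -1)) = Mul(Add(19, j), Mul(Rational(1, 2), Pow(j, -1))) = Mul(Rational(1, 2), Pow(j, -1), Add(19, j)))
o = -47 (o = Add(Mul(Pow(-2, 2), -10), -7) = Add(Mul(4, -10), -7) = Add(-40, -7) = -47)
Mul(Add(-119, o), Function('q')(29)) = Mul(Add(-119, -47), Mul(Rational(1, 2), Pow(29, -1), Add(19, 29))) = Mul(-166, Mul(Rational(1, 2), Rational(1, 29), 48)) = Mul(-166, Rational(24, 29)) = Rational(-3984, 29)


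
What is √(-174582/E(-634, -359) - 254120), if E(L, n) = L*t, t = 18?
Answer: I*√102138909554/634 ≈ 504.09*I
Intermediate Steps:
E(L, n) = 18*L (E(L, n) = L*18 = 18*L)
√(-174582/E(-634, -359) - 254120) = √(-174582/(18*(-634)) - 254120) = √(-174582/(-11412) - 254120) = √(-174582*(-1/11412) - 254120) = √(9699/634 - 254120) = √(-161102381/634) = I*√102138909554/634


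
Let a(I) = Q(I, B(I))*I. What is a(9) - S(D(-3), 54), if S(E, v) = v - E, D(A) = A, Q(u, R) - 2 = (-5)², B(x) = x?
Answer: 186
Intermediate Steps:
Q(u, R) = 27 (Q(u, R) = 2 + (-5)² = 2 + 25 = 27)
a(I) = 27*I
a(9) - S(D(-3), 54) = 27*9 - (54 - 1*(-3)) = 243 - (54 + 3) = 243 - 1*57 = 243 - 57 = 186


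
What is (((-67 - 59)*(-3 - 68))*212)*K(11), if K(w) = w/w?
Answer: 1896552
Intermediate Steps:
K(w) = 1
(((-67 - 59)*(-3 - 68))*212)*K(11) = (((-67 - 59)*(-3 - 68))*212)*1 = (-126*(-71)*212)*1 = (8946*212)*1 = 1896552*1 = 1896552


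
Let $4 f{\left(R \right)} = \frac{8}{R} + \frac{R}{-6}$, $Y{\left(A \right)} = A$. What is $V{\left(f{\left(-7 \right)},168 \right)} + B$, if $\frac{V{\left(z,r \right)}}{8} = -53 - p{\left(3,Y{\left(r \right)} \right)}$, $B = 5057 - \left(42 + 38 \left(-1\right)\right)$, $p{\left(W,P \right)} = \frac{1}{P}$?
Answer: $\frac{97208}{21} \approx 4629.0$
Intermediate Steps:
$B = 5053$ ($B = 5057 - \left(42 - 38\right) = 5057 - 4 = 5053$)
$f{\left(R \right)} = \frac{2}{R} - \frac{R}{24}$ ($f{\left(R \right)} = \frac{\frac{8}{R} + \frac{R}{-6}}{4} = \frac{\frac{8}{R} + R \left(- \frac{1}{6}\right)}{4} = \frac{\frac{8}{R} - \frac{R}{6}}{4} = \frac{2}{R} - \frac{R}{24}$)
$V{\left(z,r \right)} = -424 - \frac{8}{r}$ ($V{\left(z,r \right)} = 8 \left(-53 - \frac{1}{r}\right) = -424 - \frac{8}{r}$)
$V{\left(f{\left(-7 \right)},168 \right)} + B = \left(-424 - \frac{8}{168}\right) + 5053 = \left(-424 - \frac{1}{21}\right) + 5053 = - \frac{8905}{21} + 5053 = \frac{97208}{21}$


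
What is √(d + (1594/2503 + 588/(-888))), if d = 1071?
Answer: √36742130846762/185222 ≈ 32.726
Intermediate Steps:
√(d + (1594/2503 + 588/(-888))) = √(1071 + (1594/2503 + 588/(-888))) = √(1071 + (1594*(1/2503) + 588*(-1/888))) = √(1071 + (1594/2503 - 49/74)) = √(1071 - 4691/185222) = √(198368071/185222) = √36742130846762/185222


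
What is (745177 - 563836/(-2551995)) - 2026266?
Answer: -3269332158719/2551995 ≈ -1.2811e+6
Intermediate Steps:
(745177 - 563836/(-2551995)) - 2026266 = (745177 - 563836*(-1/2551995)) - 2026266 = (745177 + 563836/2551995) - 2026266 = 1901688541951/2551995 - 2026266 = -3269332158719/2551995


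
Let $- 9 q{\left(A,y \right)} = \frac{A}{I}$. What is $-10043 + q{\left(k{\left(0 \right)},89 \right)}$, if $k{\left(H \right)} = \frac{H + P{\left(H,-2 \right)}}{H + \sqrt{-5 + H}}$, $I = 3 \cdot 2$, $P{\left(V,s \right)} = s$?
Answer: $-10043 - \frac{i \sqrt{5}}{135} \approx -10043.0 - 0.016563 i$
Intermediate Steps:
$I = 6$
$k{\left(H \right)} = \frac{-2 + H}{H + \sqrt{-5 + H}}$ ($k{\left(H \right)} = \frac{H - 2}{H + \sqrt{-5 + H}} = \frac{-2 + H}{H + \sqrt{-5 + H}}$)
$q{\left(A,y \right)} = - \frac{A}{54}$ ($q{\left(A,y \right)} = - \frac{A \frac{1}{6}}{9} = - \frac{\frac{1}{6} A}{9} = - \frac{A}{54}$)
$-10043 + q{\left(k{\left(0 \right)},89 \right)} = -10043 - \frac{\frac{1}{0 + \sqrt{-5 + 0}} \left(-2 + 0\right)}{54} = -10043 - \frac{\frac{1}{0 + \sqrt{-5}} \left(-2\right)}{54} = -10043 - \frac{\frac{1}{0 + i \sqrt{5}} \left(-2\right)}{54} = -10043 - \frac{\frac{1}{i \sqrt{5}} \left(-2\right)}{54} = -10043 - \frac{- \frac{i \sqrt{5}}{5} \left(-2\right)}{54} = -10043 - \frac{\frac{2}{5} i \sqrt{5}}{54} = -10043 - \frac{i \sqrt{5}}{135}$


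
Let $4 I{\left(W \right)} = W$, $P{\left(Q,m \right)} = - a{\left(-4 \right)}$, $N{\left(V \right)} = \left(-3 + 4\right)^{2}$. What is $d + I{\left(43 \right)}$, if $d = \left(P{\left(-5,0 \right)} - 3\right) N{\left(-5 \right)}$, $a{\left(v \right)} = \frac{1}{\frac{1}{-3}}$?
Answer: $\frac{43}{4} \approx 10.75$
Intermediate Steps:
$a{\left(v \right)} = -3$ ($a{\left(v \right)} = \frac{1}{- \frac{1}{3}} = -3$)
$N{\left(V \right)} = 1$ ($N{\left(V \right)} = 1^{2} = 1$)
$P{\left(Q,m \right)} = 3$ ($P{\left(Q,m \right)} = \left(-1\right) \left(-3\right) = 3$)
$I{\left(W \right)} = \frac{W}{4}$
$d = 0$ ($d = \left(3 - 3\right) 1 = 0 \cdot 1 = 0$)
$d + I{\left(43 \right)} = 0 + \frac{1}{4} \cdot 43 = 0 + \frac{43}{4} = \frac{43}{4}$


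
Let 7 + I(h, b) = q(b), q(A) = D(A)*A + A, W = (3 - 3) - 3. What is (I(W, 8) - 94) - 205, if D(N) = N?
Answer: -234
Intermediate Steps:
W = -3 (W = 0 - 3 = -3)
q(A) = A + A² (q(A) = A*A + A = A² + A = A + A²)
I(h, b) = -7 + b*(1 + b)
(I(W, 8) - 94) - 205 = ((-7 + 8*(1 + 8)) - 94) - 205 = ((-7 + 8*9) - 94) - 205 = ((-7 + 72) - 94) - 205 = (65 - 94) - 205 = -29 - 205 = -234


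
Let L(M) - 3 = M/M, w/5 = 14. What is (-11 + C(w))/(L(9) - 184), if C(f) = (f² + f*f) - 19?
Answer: -977/18 ≈ -54.278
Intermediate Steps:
w = 70 (w = 5*14 = 70)
L(M) = 4 (L(M) = 3 + M/M = 3 + 1 = 4)
C(f) = -19 + 2*f² (C(f) = (f² + f²) - 19 = 2*f² - 19 = -19 + 2*f²)
(-11 + C(w))/(L(9) - 184) = (-11 + (-19 + 2*70²))/(4 - 184) = (-11 + (-19 + 2*4900))/(-180) = (-11 + (-19 + 9800))*(-1/180) = (-11 + 9781)*(-1/180) = 9770*(-1/180) = -977/18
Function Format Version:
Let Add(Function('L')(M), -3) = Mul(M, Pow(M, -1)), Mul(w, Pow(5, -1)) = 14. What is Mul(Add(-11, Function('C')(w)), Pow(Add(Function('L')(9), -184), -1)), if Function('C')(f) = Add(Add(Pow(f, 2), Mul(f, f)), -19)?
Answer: Rational(-977, 18) ≈ -54.278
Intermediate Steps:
w = 70 (w = Mul(5, 14) = 70)
Function('L')(M) = 4 (Function('L')(M) = Add(3, Mul(M, Pow(M, -1))) = Add(3, 1) = 4)
Function('C')(f) = Add(-19, Mul(2, Pow(f, 2))) (Function('C')(f) = Add(Add(Pow(f, 2), Pow(f, 2)), -19) = Add(Mul(2, Pow(f, 2)), -19) = Add(-19, Mul(2, Pow(f, 2))))
Mul(Add(-11, Function('C')(w)), Pow(Add(Function('L')(9), -184), -1)) = Mul(Add(-11, Add(-19, Mul(2, Pow(70, 2)))), Pow(Add(4, -184), -1)) = Mul(Add(-11, Add(-19, Mul(2, 4900))), Pow(-180, -1)) = Mul(Add(-11, Add(-19, 9800)), Rational(-1, 180)) = Mul(Add(-11, 9781), Rational(-1, 180)) = Mul(9770, Rational(-1, 180)) = Rational(-977, 18)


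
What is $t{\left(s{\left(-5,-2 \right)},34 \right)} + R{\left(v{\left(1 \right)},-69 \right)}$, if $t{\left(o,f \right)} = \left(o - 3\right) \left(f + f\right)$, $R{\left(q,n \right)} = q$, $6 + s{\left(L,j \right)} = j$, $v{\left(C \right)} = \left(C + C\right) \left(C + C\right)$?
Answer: $-744$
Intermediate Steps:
$v{\left(C \right)} = 4 C^{2}$ ($v{\left(C \right)} = 2 C 2 C = 4 C^{2}$)
$s{\left(L,j \right)} = -6 + j$
$t{\left(o,f \right)} = 2 f \left(-3 + o\right)$ ($t{\left(o,f \right)} = \left(-3 + o\right) 2 f = 2 f \left(-3 + o\right)$)
$t{\left(s{\left(-5,-2 \right)},34 \right)} + R{\left(v{\left(1 \right)},-69 \right)} = 2 \cdot 34 \left(-3 - 8\right) + 4 \cdot 1^{2} = 2 \cdot 34 \left(-3 - 8\right) + 4 \cdot 1 = 2 \cdot 34 \left(-11\right) + 4 = -748 + 4 = -744$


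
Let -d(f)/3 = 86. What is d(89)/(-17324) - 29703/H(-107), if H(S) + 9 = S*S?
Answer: -127905813/49546640 ≈ -2.5815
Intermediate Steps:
d(f) = -258 (d(f) = -3*86 = -258)
H(S) = -9 + S**2 (H(S) = -9 + S*S = -9 + S**2)
d(89)/(-17324) - 29703/H(-107) = -258/(-17324) - 29703/(-9 + (-107)**2) = -258*(-1/17324) - 29703/(-9 + 11449) = 129/8662 - 29703/11440 = -127905813/49546640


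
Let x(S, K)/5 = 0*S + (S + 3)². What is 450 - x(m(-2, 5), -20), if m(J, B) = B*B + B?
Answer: -4995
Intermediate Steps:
m(J, B) = B + B² (m(J, B) = B² + B = B + B²)
x(S, K) = 5*(3 + S)² (x(S, K) = 5*(0*S + (S + 3)²) = 5*(0 + (3 + S)²) = 5*(3 + S)²)
450 - x(m(-2, 5), -20) = 450 - 5*(3 + 5*(1 + 5))² = 450 - 5*(3 + 5*6)² = 450 - 5*(3 + 30)² = 450 - 5*33² = 450 - 5*1089 = 450 - 1*5445 = 450 - 5445 = -4995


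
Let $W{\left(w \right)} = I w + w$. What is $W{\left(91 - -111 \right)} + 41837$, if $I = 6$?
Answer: $43251$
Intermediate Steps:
$W{\left(w \right)} = 7 w$ ($W{\left(w \right)} = 6 w + w = 7 w$)
$W{\left(91 - -111 \right)} + 41837 = 7 \left(91 - -111\right) + 41837 = 7 \left(91 + 111\right) + 41837 = 7 \cdot 202 + 41837 = 1414 + 41837 = 43251$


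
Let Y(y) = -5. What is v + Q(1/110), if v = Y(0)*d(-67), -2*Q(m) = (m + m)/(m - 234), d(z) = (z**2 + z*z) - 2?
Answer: -1155166319/25739 ≈ -44880.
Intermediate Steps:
d(z) = -2 + 2*z**2 (d(z) = (z**2 + z**2) - 2 = 2*z**2 - 2 = -2 + 2*z**2)
Q(m) = -m/(-234 + m) (Q(m) = -(m + m)/(2*(m - 234)) = -2*m/(2*(-234 + m)) = -m/(-234 + m))
v = -44880 (v = -5*(-2 + 2*(-67)**2) = -5*(-2 + 2*4489) = -5*(-2 + 8978) = -5*8976 = -44880)
v + Q(1/110) = -44880 - 1/(110*(-234 + 1/110)) = -44880 - 1*1/110/(-234 + 1/110) = -44880 - 1*1/110/(-25739/110) = -44880 - 1*1/110*(-110/25739) = -44880 + 1/25739 = -1155166319/25739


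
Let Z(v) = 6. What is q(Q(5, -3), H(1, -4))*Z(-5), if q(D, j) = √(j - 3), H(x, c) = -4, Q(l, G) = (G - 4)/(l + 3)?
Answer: 6*I*√7 ≈ 15.875*I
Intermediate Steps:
Q(l, G) = (-4 + G)/(3 + l)
q(D, j) = √(-3 + j)
q(Q(5, -3), H(1, -4))*Z(-5) = √(-3 - 4)*6 = √(-7)*6 = (I*√7)*6 = 6*I*√7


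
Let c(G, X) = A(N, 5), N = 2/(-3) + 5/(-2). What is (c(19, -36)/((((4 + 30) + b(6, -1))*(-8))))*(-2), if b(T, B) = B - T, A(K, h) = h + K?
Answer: 11/648 ≈ 0.016975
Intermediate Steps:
N = -19/6 (N = 2*(-⅓) + 5*(-½) = -⅔ - 5/2 = -19/6 ≈ -3.1667)
A(K, h) = K + h
c(G, X) = 11/6 (c(G, X) = -19/6 + 5 = 11/6)
(c(19, -36)/((((4 + 30) + b(6, -1))*(-8))))*(-2) = (11/(6*((((4 + 30) + (-1 - 1*6))*(-8)))))*(-2) = (11/(6*(((34 + (-1 - 6))*(-8)))))*(-2) = (11/(6*(((34 - 7)*(-8)))))*(-2) = (11/(6*((27*(-8)))))*(-2) = ((11/6)/(-216))*(-2) = ((11/6)*(-1/216))*(-2) = -11/1296*(-2) = 11/648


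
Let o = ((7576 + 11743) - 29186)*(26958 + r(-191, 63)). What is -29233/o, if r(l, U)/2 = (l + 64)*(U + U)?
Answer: -1271/2164734 ≈ -0.00058714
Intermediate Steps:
r(l, U) = 4*U*(64 + l) (r(l, U) = 2*((l + 64)*(U + U)) = 2*((64 + l)*(2*U)) = 2*(2*U*(64 + l)) = 4*U*(64 + l))
o = 49788882 (o = ((7576 + 11743) - 29186)*(26958 + 4*63*(64 - 191)) = (19319 - 29186)*(26958 + 4*63*(-127)) = -9867*(26958 - 32004) = -9867*(-5046) = 49788882)
-29233/o = -29233/49788882 = -29233*1/49788882 = -1271/2164734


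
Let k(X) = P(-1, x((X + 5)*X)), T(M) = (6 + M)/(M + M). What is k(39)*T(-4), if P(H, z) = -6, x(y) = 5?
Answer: 3/2 ≈ 1.5000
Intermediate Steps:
T(M) = (6 + M)/(2*M) (T(M) = (6 + M)/((2*M)) = (6 + M)*(1/(2*M)) = (6 + M)/(2*M))
k(X) = -6
k(39)*T(-4) = -3*(6 - 4)/(-4) = -3*(-1)*2/4 = -6*(-1/4) = 3/2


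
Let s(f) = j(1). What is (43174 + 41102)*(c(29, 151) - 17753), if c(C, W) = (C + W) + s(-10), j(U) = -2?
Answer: -1481150700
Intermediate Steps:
s(f) = -2
c(C, W) = -2 + C + W (c(C, W) = (C + W) - 2 = -2 + C + W)
(43174 + 41102)*(c(29, 151) - 17753) = (43174 + 41102)*((-2 + 29 + 151) - 17753) = 84276*(178 - 17753) = 84276*(-17575) = -1481150700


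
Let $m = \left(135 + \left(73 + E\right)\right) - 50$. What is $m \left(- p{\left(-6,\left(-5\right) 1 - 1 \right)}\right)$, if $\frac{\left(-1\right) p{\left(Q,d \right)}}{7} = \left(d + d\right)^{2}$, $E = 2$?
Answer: $161280$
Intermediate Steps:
$p{\left(Q,d \right)} = - 28 d^{2}$ ($p{\left(Q,d \right)} = - 7 \left(d + d\right)^{2} = - 7 \left(2 d\right)^{2} = - 7 \cdot 4 d^{2} = - 28 d^{2}$)
$m = 160$ ($m = \left(135 + \left(73 + 2\right)\right) - 50 = \left(135 + 75\right) - 50 = 210 - 50 = 160$)
$m \left(- p{\left(-6,\left(-5\right) 1 - 1 \right)}\right) = 160 \left(- \left(-28\right) \left(\left(-5\right) 1 - 1\right)^{2}\right) = 160 \left(- \left(-28\right) \left(-5 - 1\right)^{2}\right) = 160 \left(- \left(-28\right) \left(-6\right)^{2}\right) = 160 \left(- \left(-28\right) 36\right) = 160 \left(\left(-1\right) \left(-1008\right)\right) = 160 \cdot 1008 = 161280$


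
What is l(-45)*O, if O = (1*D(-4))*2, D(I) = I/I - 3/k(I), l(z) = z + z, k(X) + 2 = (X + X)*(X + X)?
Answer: -5310/31 ≈ -171.29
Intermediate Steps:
k(X) = -2 + 4*X**2 (k(X) = -2 + (X + X)*(X + X) = -2 + (2*X)*(2*X) = -2 + 4*X**2)
l(z) = 2*z
D(I) = 1 - 3/(-2 + 4*I**2) (D(I) = I/I - 3/(-2 + 4*I**2) = 1 - 3/(-2 + 4*I**2))
O = 59/31 (O = (1*((-5 + 4*(-4)**2)/(2*(-1 + 2*(-4)**2))))*2 = (1*((-5 + 4*16)/(2*(-1 + 2*16))))*2 = (1*((-5 + 64)/(2*(-1 + 32))))*2 = (1*((1/2)*59/31))*2 = (1*((1/2)*(1/31)*59))*2 = (1*(59/62))*2 = (59/62)*2 = 59/31 ≈ 1.9032)
l(-45)*O = (2*(-45))*(59/31) = -90*59/31 = -5310/31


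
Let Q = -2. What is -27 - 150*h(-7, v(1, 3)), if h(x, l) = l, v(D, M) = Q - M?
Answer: 723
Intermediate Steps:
v(D, M) = -2 - M
-27 - 150*h(-7, v(1, 3)) = -27 - 150*(-2 - 1*3) = -27 - 150*(-2 - 3) = -27 - 150*(-5) = -27 + 750 = 723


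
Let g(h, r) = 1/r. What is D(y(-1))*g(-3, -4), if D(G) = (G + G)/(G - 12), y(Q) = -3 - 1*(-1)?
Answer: -1/14 ≈ -0.071429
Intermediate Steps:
y(Q) = -2 (y(Q) = -3 + 1 = -2)
D(G) = 2*G/(-12 + G) (D(G) = (2*G)/(-12 + G) = 2*G/(-12 + G))
D(y(-1))*g(-3, -4) = (2*(-2)/(-12 - 2))/(-4) = (2*(-2)/(-14))*(-¼) = (2*(-2)*(-1/14))*(-¼) = (2/7)*(-¼) = -1/14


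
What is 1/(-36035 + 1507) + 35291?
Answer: 1218527647/34528 ≈ 35291.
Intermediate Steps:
1/(-36035 + 1507) + 35291 = 1/(-34528) + 35291 = -1/34528 + 35291 = 1218527647/34528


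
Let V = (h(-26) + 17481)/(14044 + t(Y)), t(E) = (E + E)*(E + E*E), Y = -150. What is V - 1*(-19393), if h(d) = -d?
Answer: 129757692201/6690956 ≈ 19393.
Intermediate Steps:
t(E) = 2*E*(E + E²) (t(E) = (2*E)*(E + E²) = 2*E*(E + E²))
V = -17507/6690956 (V = (-1*(-26) + 17481)/(14044 + 2*(-150)²*(1 - 150)) = (26 + 17481)/(14044 + 2*22500*(-149)) = 17507/(14044 - 6705000) = 17507/(-6690956) = 17507*(-1/6690956) = -17507/6690956 ≈ -0.0026165)
V - 1*(-19393) = -17507/6690956 - 1*(-19393) = -17507/6690956 + 19393 = 129757692201/6690956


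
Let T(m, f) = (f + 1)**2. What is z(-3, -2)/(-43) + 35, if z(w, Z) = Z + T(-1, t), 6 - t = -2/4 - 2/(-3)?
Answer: 52571/1548 ≈ 33.961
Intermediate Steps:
t = 35/6 (t = 6 - (-2/4 - 2/(-3)) = 6 - (-2*1/4 - 2*(-1/3)) = 6 - (-1/2 + 2/3) = 6 - 1*1/6 = 6 - 1/6 = 35/6 ≈ 5.8333)
T(m, f) = (1 + f)**2
z(w, Z) = 1681/36 + Z (z(w, Z) = Z + (1 + 35/6)**2 = Z + (41/6)**2 = Z + 1681/36 = 1681/36 + Z)
z(-3, -2)/(-43) + 35 = (1681/36 - 2)/(-43) + 35 = -1/43*1609/36 + 35 = -1609/1548 + 35 = 52571/1548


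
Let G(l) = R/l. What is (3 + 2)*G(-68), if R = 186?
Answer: -465/34 ≈ -13.676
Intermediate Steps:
G(l) = 186/l
(3 + 2)*G(-68) = (3 + 2)*(186/(-68)) = 5*(186*(-1/68)) = 5*(-93/34) = -465/34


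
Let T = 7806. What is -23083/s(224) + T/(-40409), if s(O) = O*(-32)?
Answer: 876807539/289651712 ≈ 3.0271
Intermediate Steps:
s(O) = -32*O
-23083/s(224) + T/(-40409) = -23083/((-32*224)) + 7806/(-40409) = -23083/(-7168) + 7806*(-1/40409) = -23083*(-1/7168) - 7806/40409 = 23083/7168 - 7806/40409 = 876807539/289651712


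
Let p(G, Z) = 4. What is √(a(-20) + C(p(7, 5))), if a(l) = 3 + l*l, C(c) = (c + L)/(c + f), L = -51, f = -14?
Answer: 3*√4530/10 ≈ 20.192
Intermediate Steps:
C(c) = (-51 + c)/(-14 + c) (C(c) = (c - 51)/(c - 14) = (-51 + c)/(-14 + c))
a(l) = 3 + l²
√(a(-20) + C(p(7, 5))) = √((3 + (-20)²) + (-51 + 4)/(-14 + 4)) = √((3 + 400) - 47/(-10)) = √(403 - ⅒*(-47)) = √(403 + 47/10) = √(4077/10) = 3*√4530/10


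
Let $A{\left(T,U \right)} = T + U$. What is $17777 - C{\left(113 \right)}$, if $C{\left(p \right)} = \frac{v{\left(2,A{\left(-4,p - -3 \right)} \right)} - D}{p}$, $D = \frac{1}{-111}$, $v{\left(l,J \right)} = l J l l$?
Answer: $\frac{222877454}{12543} \approx 17769.0$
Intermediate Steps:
$v{\left(l,J \right)} = J l^{3}$ ($v{\left(l,J \right)} = J l l l = J l^{2} l = J l^{3}$)
$D = - \frac{1}{111} \approx -0.009009$
$C{\left(p \right)} = \frac{- \frac{887}{111} + 8 p}{p}$ ($C{\left(p \right)} = \frac{\left(-4 + \left(p - -3\right)\right) 2^{3} - - \frac{1}{111}}{p} = \frac{\left(-4 + \left(p + 3\right)\right) 8 + \frac{1}{111}}{p} = \frac{\left(-4 + \left(3 + p\right)\right) 8 + \frac{1}{111}}{p} = \frac{\left(-1 + p\right) 8 + \frac{1}{111}}{p} = \frac{\left(-8 + 8 p\right) + \frac{1}{111}}{p} = \frac{- \frac{887}{111} + 8 p}{p}$)
$17777 - C{\left(113 \right)} = 17777 - \left(8 - \frac{887}{111 \cdot 113}\right) = 17777 - \left(8 - \frac{887}{12543}\right) = 17777 - \frac{99457}{12543} = \frac{222877454}{12543}$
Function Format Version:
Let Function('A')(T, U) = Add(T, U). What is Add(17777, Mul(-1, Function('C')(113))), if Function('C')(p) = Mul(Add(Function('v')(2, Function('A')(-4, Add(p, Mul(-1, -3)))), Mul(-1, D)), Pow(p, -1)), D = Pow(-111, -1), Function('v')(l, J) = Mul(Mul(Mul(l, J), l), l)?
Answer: Rational(222877454, 12543) ≈ 17769.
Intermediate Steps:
Function('v')(l, J) = Mul(J, Pow(l, 3)) (Function('v')(l, J) = Mul(Mul(Mul(J, l), l), l) = Mul(Mul(J, Pow(l, 2)), l) = Mul(J, Pow(l, 3)))
D = Rational(-1, 111) ≈ -0.0090090
Function('C')(p) = Mul(Pow(p, -1), Add(Rational(-887, 111), Mul(8, p))) (Function('C')(p) = Mul(Add(Mul(Add(-4, Add(p, Mul(-1, -3))), Pow(2, 3)), Mul(-1, Rational(-1, 111))), Pow(p, -1)) = Mul(Add(Mul(Add(-4, Add(p, 3)), 8), Rational(1, 111)), Pow(p, -1)) = Mul(Add(Mul(Add(-4, Add(3, p)), 8), Rational(1, 111)), Pow(p, -1)) = Mul(Add(Mul(Add(-1, p), 8), Rational(1, 111)), Pow(p, -1)) = Mul(Add(Add(-8, Mul(8, p)), Rational(1, 111)), Pow(p, -1)) = Mul(Add(Rational(-887, 111), Mul(8, p)), Pow(p, -1)) = Mul(Pow(p, -1), Add(Rational(-887, 111), Mul(8, p))))
Add(17777, Mul(-1, Function('C')(113))) = Add(17777, Mul(-1, Add(8, Mul(Rational(-887, 111), Pow(113, -1))))) = Add(17777, Mul(-1, Add(8, Mul(Rational(-887, 111), Rational(1, 113))))) = Add(17777, Mul(-1, Add(8, Rational(-887, 12543)))) = Add(17777, Mul(-1, Rational(99457, 12543))) = Add(17777, Rational(-99457, 12543)) = Rational(222877454, 12543)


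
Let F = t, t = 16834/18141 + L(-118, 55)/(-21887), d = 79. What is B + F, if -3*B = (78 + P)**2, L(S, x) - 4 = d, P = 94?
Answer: -3915095843321/397052067 ≈ -9860.4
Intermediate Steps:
L(S, x) = 83 (L(S, x) = 4 + 79 = 83)
t = 366940055/397052067 (t = 16834/18141 + 83/(-21887) = 16834*(1/18141) + 83*(-1/21887) = 16834/18141 - 83/21887 = 366940055/397052067 ≈ 0.92416)
B = -29584/3 (B = -(78 + 94)**2/3 = -1/3*172**2 = -1/3*29584 = -29584/3 ≈ -9861.3)
F = 366940055/397052067 ≈ 0.92416
B + F = -29584/3 + 366940055/397052067 = -3915095843321/397052067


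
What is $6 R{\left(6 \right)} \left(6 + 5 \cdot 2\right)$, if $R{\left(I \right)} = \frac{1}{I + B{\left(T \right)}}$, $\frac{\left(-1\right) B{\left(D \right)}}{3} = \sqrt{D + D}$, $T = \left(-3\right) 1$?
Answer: $\frac{32}{5} + \frac{16 i \sqrt{6}}{5} \approx 6.4 + 7.8384 i$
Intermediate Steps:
$T = -3$
$B{\left(D \right)} = - 3 \sqrt{2} \sqrt{D}$ ($B{\left(D \right)} = - 3 \sqrt{D + D} = - 3 \sqrt{2 D} = - 3 \sqrt{2} \sqrt{D}$)
$R{\left(I \right)} = \frac{1}{I - 3 i \sqrt{6}}$ ($R{\left(I \right)} = \frac{1}{I - 3 \sqrt{2} \sqrt{-3}} = \frac{1}{I - 3 \sqrt{2} i \sqrt{3}} = \frac{1}{I - 3 i \sqrt{6}}$)
$6 R{\left(6 \right)} \left(6 + 5 \cdot 2\right) = \frac{6}{6 - 3 i \sqrt{6}} \left(6 + 5 \cdot 2\right) = \frac{6}{6 - 3 i \sqrt{6}} \left(6 + 10\right) = \frac{6}{6 - 3 i \sqrt{6}} \cdot 16 = \frac{96}{6 - 3 i \sqrt{6}}$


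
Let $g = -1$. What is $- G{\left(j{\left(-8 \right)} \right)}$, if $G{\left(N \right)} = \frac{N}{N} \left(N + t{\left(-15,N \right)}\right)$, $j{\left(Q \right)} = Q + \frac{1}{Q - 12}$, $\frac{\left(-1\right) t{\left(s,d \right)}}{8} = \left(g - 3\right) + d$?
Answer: $- \frac{1767}{20} \approx -88.35$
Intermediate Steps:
$t{\left(s,d \right)} = 32 - 8 d$ ($t{\left(s,d \right)} = - 8 \left(\left(-1 - 3\right) + d\right) = - 8 \left(-4 + d\right) = 32 - 8 d$)
$j{\left(Q \right)} = Q + \frac{1}{-12 + Q}$
$G{\left(N \right)} = 32 - 7 N$ ($G{\left(N \right)} = \frac{N}{N} \left(N - \left(-32 + 8 N\right)\right) = 1 \left(32 - 7 N\right) = 32 - 7 N$)
$- G{\left(j{\left(-8 \right)} \right)} = - (32 - 7 \frac{1 + \left(-8\right)^{2} - -96}{-12 - 8}) = - (32 - 7 \frac{1 + 64 + 96}{-20}) = - (32 - 7 \left(\left(- \frac{1}{20}\right) 161\right)) = - (32 - - \frac{1127}{20}) = - (32 + \frac{1127}{20}) = \left(-1\right) \frac{1767}{20} = - \frac{1767}{20}$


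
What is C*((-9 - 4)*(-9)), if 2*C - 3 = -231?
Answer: -13338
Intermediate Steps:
C = -114 (C = 3/2 + (½)*(-231) = 3/2 - 231/2 = -114)
C*((-9 - 4)*(-9)) = -114*(-9 - 4)*(-9) = -(-1482)*(-9) = -114*117 = -13338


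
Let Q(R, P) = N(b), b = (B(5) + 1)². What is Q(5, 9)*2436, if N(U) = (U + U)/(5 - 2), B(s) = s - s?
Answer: 1624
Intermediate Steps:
B(s) = 0
b = 1 (b = (0 + 1)² = 1² = 1)
N(U) = 2*U/3 (N(U) = (2*U)/3 = (2*U)*(⅓) = 2*U/3)
Q(R, P) = ⅔ (Q(R, P) = (⅔)*1 = ⅔)
Q(5, 9)*2436 = (⅔)*2436 = 1624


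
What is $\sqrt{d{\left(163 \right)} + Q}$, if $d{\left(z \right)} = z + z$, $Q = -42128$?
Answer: $i \sqrt{41802} \approx 204.46 i$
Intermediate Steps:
$d{\left(z \right)} = 2 z$
$\sqrt{d{\left(163 \right)} + Q} = \sqrt{2 \cdot 163 - 42128} = \sqrt{326 - 42128} = \sqrt{-41802} = i \sqrt{41802}$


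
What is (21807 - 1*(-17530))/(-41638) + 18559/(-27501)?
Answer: -1854566479/1145086638 ≈ -1.6196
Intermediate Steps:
(21807 - 1*(-17530))/(-41638) + 18559/(-27501) = (21807 + 17530)*(-1/41638) + 18559*(-1/27501) = 39337*(-1/41638) - 18559/27501 = -39337/41638 - 18559/27501 = -1854566479/1145086638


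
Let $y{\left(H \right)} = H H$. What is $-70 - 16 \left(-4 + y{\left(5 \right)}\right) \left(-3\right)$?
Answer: $938$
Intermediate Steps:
$y{\left(H \right)} = H^{2}$
$-70 - 16 \left(-4 + y{\left(5 \right)}\right) \left(-3\right) = -70 - 16 \left(-4 + 5^{2}\right) \left(-3\right) = -70 - 16 \left(-4 + 25\right) \left(-3\right) = -70 - 16 \cdot 21 \left(-3\right) = -70 - -1008 = -70 + 1008 = 938$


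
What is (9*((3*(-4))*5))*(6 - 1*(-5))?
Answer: -5940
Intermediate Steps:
(9*((3*(-4))*5))*(6 - 1*(-5)) = (9*(-12*5))*(6 + 5) = (9*(-60))*11 = -540*11 = -5940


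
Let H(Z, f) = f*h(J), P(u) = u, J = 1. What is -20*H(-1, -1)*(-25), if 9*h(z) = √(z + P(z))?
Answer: -500*√2/9 ≈ -78.567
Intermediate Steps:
h(z) = √2*√z/9 (h(z) = √(z + z)/9 = √(2*z)/9 = (√2*√z)/9 = √2*√z/9)
H(Z, f) = f*√2/9 (H(Z, f) = f*(√2*√1/9) = f*((⅑)*√2*1) = f*(√2/9) = f*√2/9)
-20*H(-1, -1)*(-25) = -20*(-1)*√2/9*(-25) = -(-20)*√2/9*(-25) = (20*√2/9)*(-25) = -500*√2/9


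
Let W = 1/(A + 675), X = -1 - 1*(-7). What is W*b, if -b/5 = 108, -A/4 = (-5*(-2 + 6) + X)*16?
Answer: -540/1571 ≈ -0.34373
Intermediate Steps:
X = 6 (X = -1 + 7 = 6)
A = 896 (A = -4*(-5*(-2 + 6) + 6)*16 = -4*(-5*4 + 6)*16 = -4*(-20 + 6)*16 = -(-56)*16 = -4*(-224) = 896)
b = -540 (b = -5*108 = -540)
W = 1/1571 (W = 1/(896 + 675) = 1/1571 ≈ 0.00063654)
W*b = (1/1571)*(-540) = -540/1571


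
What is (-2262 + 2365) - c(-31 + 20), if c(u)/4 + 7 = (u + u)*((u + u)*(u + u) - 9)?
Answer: 41931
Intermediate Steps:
c(u) = -28 + 8*u*(-9 + 4*u²) (c(u) = -28 + 4*((u + u)*((u + u)*(u + u) - 9)) = -28 + 4*((2*u)*((2*u)*(2*u) - 9)) = -28 + 4*((2*u)*(4*u² - 9)) = -28 + 4*((2*u)*(-9 + 4*u²)) = -28 + 4*(2*u*(-9 + 4*u²)) = -28 + 8*u*(-9 + 4*u²))
(-2262 + 2365) - c(-31 + 20) = (-2262 + 2365) - (-28 - 72*(-31 + 20) + 32*(-31 + 20)³) = 103 - (-28 - 72*(-11) + 32*(-11)³) = 103 - (-28 + 792 + 32*(-1331)) = 103 - (-28 + 792 - 42592) = 103 - 1*(-41828) = 103 + 41828 = 41931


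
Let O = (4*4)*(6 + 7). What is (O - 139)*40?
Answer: 2760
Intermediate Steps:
O = 208 (O = 16*13 = 208)
(O - 139)*40 = (208 - 139)*40 = 69*40 = 2760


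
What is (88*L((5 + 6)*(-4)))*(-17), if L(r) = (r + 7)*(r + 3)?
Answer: -2269432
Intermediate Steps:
L(r) = (3 + r)*(7 + r) (L(r) = (7 + r)*(3 + r) = (3 + r)*(7 + r))
(88*L((5 + 6)*(-4)))*(-17) = (88*(21 + ((5 + 6)*(-4))² + 10*((5 + 6)*(-4))))*(-17) = (88*(21 + (11*(-4))² + 10*(11*(-4))))*(-17) = (88*(21 + (-44)² + 10*(-44)))*(-17) = (88*(21 + 1936 - 440))*(-17) = (88*1517)*(-17) = 133496*(-17) = -2269432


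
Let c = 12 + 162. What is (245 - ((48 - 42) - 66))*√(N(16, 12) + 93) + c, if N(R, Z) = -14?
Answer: 174 + 305*√79 ≈ 2884.9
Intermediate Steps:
c = 174
(245 - ((48 - 42) - 66))*√(N(16, 12) + 93) + c = (245 - ((48 - 42) - 66))*√(-14 + 93) + 174 = (245 - (6 - 66))*√79 + 174 = (245 - 1*(-60))*√79 + 174 = (245 + 60)*√79 + 174 = 305*√79 + 174 = 174 + 305*√79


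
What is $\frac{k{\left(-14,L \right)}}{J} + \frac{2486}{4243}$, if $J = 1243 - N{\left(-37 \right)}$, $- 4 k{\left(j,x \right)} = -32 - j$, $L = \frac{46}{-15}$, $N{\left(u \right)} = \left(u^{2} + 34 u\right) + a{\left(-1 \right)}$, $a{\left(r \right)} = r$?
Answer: $\frac{5671463}{9614638} \approx 0.58988$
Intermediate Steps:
$N{\left(u \right)} = -1 + u^{2} + 34 u$ ($N{\left(u \right)} = \left(u^{2} + 34 u\right) - 1 = -1 + u^{2} + 34 u$)
$L = - \frac{46}{15}$ ($L = 46 \left(- \frac{1}{15}\right) = - \frac{46}{15} \approx -3.0667$)
$k{\left(j,x \right)} = 8 + \frac{j}{4}$ ($k{\left(j,x \right)} = - \frac{-32 - j}{4} = 8 + \frac{j}{4}$)
$J = 1133$ ($J = 1243 - \left(-1 + \left(-37\right)^{2} + 34 \left(-37\right)\right) = 1243 - \left(-1 + 1369 - 1258\right) = 1243 - 110 = 1133$)
$\frac{k{\left(-14,L \right)}}{J} + \frac{2486}{4243} = \frac{8 + \frac{1}{4} \left(-14\right)}{1133} + \frac{2486}{4243} = \left(8 - \frac{7}{2}\right) \frac{1}{1133} + 2486 \cdot \frac{1}{4243} = \frac{9}{2} \cdot \frac{1}{1133} + \frac{2486}{4243} = \frac{9}{2266} + \frac{2486}{4243} = \frac{5671463}{9614638}$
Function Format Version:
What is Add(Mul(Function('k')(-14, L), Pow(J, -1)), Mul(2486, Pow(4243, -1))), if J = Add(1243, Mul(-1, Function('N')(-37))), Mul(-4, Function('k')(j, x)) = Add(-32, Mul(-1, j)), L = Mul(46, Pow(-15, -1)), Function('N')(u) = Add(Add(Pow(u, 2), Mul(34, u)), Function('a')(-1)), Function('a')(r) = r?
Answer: Rational(5671463, 9614638) ≈ 0.58988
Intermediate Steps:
Function('N')(u) = Add(-1, Pow(u, 2), Mul(34, u)) (Function('N')(u) = Add(Add(Pow(u, 2), Mul(34, u)), -1) = Add(-1, Pow(u, 2), Mul(34, u)))
L = Rational(-46, 15) (L = Mul(46, Rational(-1, 15)) = Rational(-46, 15) ≈ -3.0667)
Function('k')(j, x) = Add(8, Mul(Rational(1, 4), j)) (Function('k')(j, x) = Mul(Rational(-1, 4), Add(-32, Mul(-1, j))) = Add(8, Mul(Rational(1, 4), j)))
J = 1133 (J = Add(1243, Mul(-1, Add(-1, Pow(-37, 2), Mul(34, -37)))) = Add(1243, Mul(-1, Add(-1, 1369, -1258))) = Add(1243, Mul(-1, 110)) = Add(1243, -110) = 1133)
Add(Mul(Function('k')(-14, L), Pow(J, -1)), Mul(2486, Pow(4243, -1))) = Add(Mul(Add(8, Mul(Rational(1, 4), -14)), Pow(1133, -1)), Mul(2486, Pow(4243, -1))) = Add(Mul(Add(8, Rational(-7, 2)), Rational(1, 1133)), Mul(2486, Rational(1, 4243))) = Add(Mul(Rational(9, 2), Rational(1, 1133)), Rational(2486, 4243)) = Add(Rational(9, 2266), Rational(2486, 4243)) = Rational(5671463, 9614638)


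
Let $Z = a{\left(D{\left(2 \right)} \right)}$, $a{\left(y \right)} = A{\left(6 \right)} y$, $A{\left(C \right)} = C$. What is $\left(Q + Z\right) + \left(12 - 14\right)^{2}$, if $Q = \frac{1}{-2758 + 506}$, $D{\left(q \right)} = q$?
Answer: $\frac{36031}{2252} \approx 16.0$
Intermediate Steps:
$Q = - \frac{1}{2252}$ ($Q = \frac{1}{-2252} = - \frac{1}{2252} \approx -0.00044405$)
$a{\left(y \right)} = 6 y$
$Z = 12$ ($Z = 6 \cdot 2 = 12$)
$\left(Q + Z\right) + \left(12 - 14\right)^{2} = \left(- \frac{1}{2252} + 12\right) + \left(12 - 14\right)^{2} = \frac{27023}{2252} + \left(-2\right)^{2} = \frac{27023}{2252} + 4 = \frac{36031}{2252}$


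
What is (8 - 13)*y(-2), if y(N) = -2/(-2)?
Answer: -5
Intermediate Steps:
y(N) = 1 (y(N) = -2*(-1/2) = 1)
(8 - 13)*y(-2) = (8 - 13)*1 = -5*1 = -5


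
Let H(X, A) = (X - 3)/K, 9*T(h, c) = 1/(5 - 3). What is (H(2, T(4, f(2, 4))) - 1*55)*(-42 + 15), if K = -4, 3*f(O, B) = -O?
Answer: 5913/4 ≈ 1478.3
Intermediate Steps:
f(O, B) = -O/3 (f(O, B) = (-O)/3 = -O/3)
T(h, c) = 1/18 (T(h, c) = 1/(9*(5 - 3)) = (⅑)/2 = (⅑)*(½) = 1/18)
H(X, A) = ¾ - X/4 (H(X, A) = (X - 3)/(-4) = (-3 + X)*(-¼) = ¾ - X/4)
(H(2, T(4, f(2, 4))) - 1*55)*(-42 + 15) = ((¾ - ¼*2) - 1*55)*(-42 + 15) = ((¾ - ½) - 55)*(-27) = (¼ - 55)*(-27) = -219/4*(-27) = 5913/4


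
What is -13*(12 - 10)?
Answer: -26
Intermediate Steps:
-13*(12 - 10) = -13*2 = -26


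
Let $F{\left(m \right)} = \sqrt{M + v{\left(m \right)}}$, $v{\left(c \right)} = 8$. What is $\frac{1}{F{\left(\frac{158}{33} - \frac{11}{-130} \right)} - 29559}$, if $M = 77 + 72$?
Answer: $- \frac{29559}{873734324} - \frac{\sqrt{157}}{873734324} \approx -3.3845 \cdot 10^{-5}$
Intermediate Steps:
$M = 149$
$F{\left(m \right)} = \sqrt{157}$ ($F{\left(m \right)} = \sqrt{149 + 8} = \sqrt{157}$)
$\frac{1}{F{\left(\frac{158}{33} - \frac{11}{-130} \right)} - 29559} = \frac{1}{\sqrt{157} - 29559} = \frac{1}{-29559 + \sqrt{157}}$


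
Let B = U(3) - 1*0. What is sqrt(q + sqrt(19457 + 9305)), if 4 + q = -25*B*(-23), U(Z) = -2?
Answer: sqrt(-1154 + sqrt(28762)) ≈ 31.375*I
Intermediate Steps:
B = -2 (B = -2 - 1*0 = -2 + 0 = -2)
q = -1154 (q = -4 - 25*(-2)*(-23) = -4 + 50*(-23) = -4 - 1150 = -1154)
sqrt(q + sqrt(19457 + 9305)) = sqrt(-1154 + sqrt(19457 + 9305)) = sqrt(-1154 + sqrt(28762))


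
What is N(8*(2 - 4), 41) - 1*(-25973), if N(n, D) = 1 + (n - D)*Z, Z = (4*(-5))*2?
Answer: 28254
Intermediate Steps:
Z = -40 (Z = -20*2 = -40)
N(n, D) = 1 - 40*n + 40*D (N(n, D) = 1 + (n - D)*(-40) = 1 + (-40*n + 40*D) = 1 - 40*n + 40*D)
N(8*(2 - 4), 41) - 1*(-25973) = (1 - 320*(2 - 4) + 40*41) - 1*(-25973) = (1 - 320*(-2) + 1640) + 25973 = (1 - 40*(-16) + 1640) + 25973 = (1 + 640 + 1640) + 25973 = 2281 + 25973 = 28254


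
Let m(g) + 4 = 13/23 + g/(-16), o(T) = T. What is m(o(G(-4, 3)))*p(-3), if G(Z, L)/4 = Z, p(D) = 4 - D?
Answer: -392/23 ≈ -17.043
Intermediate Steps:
G(Z, L) = 4*Z
m(g) = -79/23 - g/16 (m(g) = -4 + (13/23 + g/(-16)) = -4 + (13*(1/23) + g*(-1/16)) = -4 + (13/23 - g/16) = -79/23 - g/16)
m(o(G(-4, 3)))*p(-3) = (-79/23 - (-4)/4)*(4 - 1*(-3)) = (-79/23 - 1/16*(-16))*(4 + 3) = (-79/23 + 1)*7 = -56/23*7 = -392/23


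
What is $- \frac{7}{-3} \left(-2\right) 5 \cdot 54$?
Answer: $-1260$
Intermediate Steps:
$- \frac{7}{-3} \left(-2\right) 5 \cdot 54 = \left(-7\right) \left(- \frac{1}{3}\right) \left(-2\right) 5 \cdot 54 = \frac{7}{3} \left(-2\right) 5 \cdot 54 = \left(- \frac{14}{3}\right) 5 \cdot 54 = \left(- \frac{70}{3}\right) 54 = -1260$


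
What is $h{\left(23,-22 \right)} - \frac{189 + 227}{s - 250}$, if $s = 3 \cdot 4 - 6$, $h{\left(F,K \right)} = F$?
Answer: $\frac{1507}{61} \approx 24.705$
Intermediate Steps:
$s = 6$ ($s = 12 - 6 = 6$)
$h{\left(23,-22 \right)} - \frac{189 + 227}{s - 250} = 23 - \frac{189 + 227}{6 - 250} = 23 - \frac{416}{-244} = 23 - 416 \left(- \frac{1}{244}\right) = 23 - - \frac{104}{61} = 23 + \frac{104}{61} = \frac{1507}{61}$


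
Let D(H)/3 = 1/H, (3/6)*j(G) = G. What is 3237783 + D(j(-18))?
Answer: 38853395/12 ≈ 3.2378e+6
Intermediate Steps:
j(G) = 2*G
D(H) = 3/H
3237783 + D(j(-18)) = 3237783 + 3/((2*(-18))) = 3237783 + 3/(-36) = 3237783 + 3*(-1/36) = 3237783 - 1/12 = 38853395/12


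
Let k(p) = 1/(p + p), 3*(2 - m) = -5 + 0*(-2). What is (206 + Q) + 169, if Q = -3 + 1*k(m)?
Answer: 8187/22 ≈ 372.14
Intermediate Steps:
m = 11/3 (m = 2 - (-5 + 0*(-2))/3 = 2 - (-5 + 0)/3 = 2 - 1/3*(-5) = 2 + 5/3 = 11/3 ≈ 3.6667)
k(p) = 1/(2*p)
Q = -63/22 (Q = -3 + 1*(1/(2*(11/3))) = -3 + 1*((1/2)*(3/11)) = -3 + 1*(3/22) = -3 + 3/22 = -63/22 ≈ -2.8636)
(206 + Q) + 169 = (206 - 63/22) + 169 = 4469/22 + 169 = 8187/22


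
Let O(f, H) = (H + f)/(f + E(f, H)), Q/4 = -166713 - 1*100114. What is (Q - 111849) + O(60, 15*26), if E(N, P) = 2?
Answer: -36553642/31 ≈ -1.1792e+6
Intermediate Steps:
Q = -1067308 (Q = 4*(-166713 - 1*100114) = 4*(-166713 - 100114) = 4*(-266827) = -1067308)
O(f, H) = (H + f)/(2 + f) (O(f, H) = (H + f)/(f + 2) = (H + f)/(2 + f))
(Q - 111849) + O(60, 15*26) = (-1067308 - 111849) + (15*26 + 60)/(2 + 60) = -1179157 + (390 + 60)/62 = -1179157 + (1/62)*450 = -1179157 + 225/31 = -36553642/31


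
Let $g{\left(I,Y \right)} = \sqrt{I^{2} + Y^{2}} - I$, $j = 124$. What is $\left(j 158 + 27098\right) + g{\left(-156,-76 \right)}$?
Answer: $46846 + 4 \sqrt{1882} \approx 47020.0$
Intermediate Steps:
$\left(j 158 + 27098\right) + g{\left(-156,-76 \right)} = \left(124 \cdot 158 + 27098\right) - \left(-156 - \sqrt{\left(-156\right)^{2} + \left(-76\right)^{2}}\right) = \left(19592 + 27098\right) + \left(\sqrt{24336 + 5776} + 156\right) = 46690 + \left(\sqrt{30112} + 156\right) = 46690 + \left(4 \sqrt{1882} + 156\right) = 46690 + \left(156 + 4 \sqrt{1882}\right) = 46846 + 4 \sqrt{1882}$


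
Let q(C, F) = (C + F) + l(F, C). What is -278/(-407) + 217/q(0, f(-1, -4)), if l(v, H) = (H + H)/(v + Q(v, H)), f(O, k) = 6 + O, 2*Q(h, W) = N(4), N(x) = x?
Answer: 89709/2035 ≈ 44.083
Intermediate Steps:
Q(h, W) = 2 (Q(h, W) = (1/2)*4 = 2)
l(v, H) = 2*H/(2 + v) (l(v, H) = (H + H)/(v + 2) = (2*H)/(2 + v) = 2*H/(2 + v))
q(C, F) = C + F + 2*C/(2 + F) (q(C, F) = (C + F) + 2*C/(2 + F) = C + F + 2*C/(2 + F))
-278/(-407) + 217/q(0, f(-1, -4)) = -278/(-407) + 217/(((2*0 + (2 + (6 - 1))*(0 + (6 - 1)))/(2 + (6 - 1)))) = -278*(-1/407) + 217/(((0 + (2 + 5)*(0 + 5))/(2 + 5))) = 278/407 + 217/(((0 + 7*5)/7)) = 278/407 + 217/(((0 + 35)/7)) = 278/407 + 217/(((1/7)*35)) = 278/407 + 217/5 = 89709/2035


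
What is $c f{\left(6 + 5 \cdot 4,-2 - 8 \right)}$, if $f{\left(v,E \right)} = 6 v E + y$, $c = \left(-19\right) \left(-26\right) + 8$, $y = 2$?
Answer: $-782116$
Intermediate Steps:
$c = 502$ ($c = 494 + 8 = 502$)
$f{\left(v,E \right)} = 2 + 6 E v$ ($f{\left(v,E \right)} = 6 v E + 2 = 6 E v + 2 = 2 + 6 E v$)
$c f{\left(6 + 5 \cdot 4,-2 - 8 \right)} = 502 \left(2 + 6 \left(-2 - 8\right) \left(6 + 5 \cdot 4\right)\right) = 502 \left(2 + 6 \left(-2 - 8\right) \left(6 + 20\right)\right) = 502 \left(2 + 6 \left(-10\right) 26\right) = 502 \left(2 - 1560\right) = 502 \left(-1558\right) = -782116$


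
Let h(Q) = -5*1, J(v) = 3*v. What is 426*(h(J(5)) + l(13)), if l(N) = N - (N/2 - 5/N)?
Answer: 10437/13 ≈ 802.85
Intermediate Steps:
l(N) = N/2 + 5/N (l(N) = N - (N*(½) - 5/N) = N - (N/2 - 5/N) = N + (5/N - N/2) = N/2 + 5/N)
h(Q) = -5
426*(h(J(5)) + l(13)) = 426*(-5 + ((½)*13 + 5/13)) = 426*(-5 + (13/2 + 5*(1/13))) = 426*(-5 + (13/2 + 5/13)) = 426*(-5 + 179/26) = 426*(49/26) = 10437/13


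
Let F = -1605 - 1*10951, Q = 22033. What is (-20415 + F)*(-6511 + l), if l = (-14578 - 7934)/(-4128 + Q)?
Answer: 3844483453957/17905 ≈ 2.1472e+8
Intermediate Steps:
l = -22512/17905 (l = (-14578 - 7934)/(-4128 + 22033) = -22512/17905 ≈ -1.2573)
F = -12556 (F = -1605 - 10951 = -12556)
(-20415 + F)*(-6511 + l) = (-20415 - 12556)*(-6511 - 22512/17905) = -32971*(-116601967/17905) = 3844483453957/17905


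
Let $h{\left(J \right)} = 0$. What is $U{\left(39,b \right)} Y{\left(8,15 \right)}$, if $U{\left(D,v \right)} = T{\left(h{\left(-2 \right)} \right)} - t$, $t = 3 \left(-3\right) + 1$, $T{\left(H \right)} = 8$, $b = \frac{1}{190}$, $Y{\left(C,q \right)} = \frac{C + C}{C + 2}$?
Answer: $\frac{128}{5} \approx 25.6$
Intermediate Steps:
$Y{\left(C,q \right)} = \frac{2 C}{2 + C}$
$b = \frac{1}{190} \approx 0.0052632$
$t = -8$ ($t = -9 + 1 = -8$)
$U{\left(D,v \right)} = 16$ ($U{\left(D,v \right)} = 8 - -8 = 8 + 8 = 16$)
$U{\left(39,b \right)} Y{\left(8,15 \right)} = 16 \cdot 2 \cdot 8 \frac{1}{2 + 8} = 16 \cdot 2 \cdot 8 \cdot \frac{1}{10} = 16 \cdot \frac{8}{5} = \frac{128}{5}$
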